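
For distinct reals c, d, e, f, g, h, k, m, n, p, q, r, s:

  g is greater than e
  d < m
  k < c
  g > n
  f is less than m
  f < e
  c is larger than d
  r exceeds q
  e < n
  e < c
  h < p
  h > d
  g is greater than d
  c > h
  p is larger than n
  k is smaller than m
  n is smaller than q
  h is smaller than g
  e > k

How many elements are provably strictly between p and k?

2

The relations place k below p. An element lies strictly between them when it is forced above k and also forced below p.
Above k: {e, n, q, m, c, g, r}. Below p: {f, e, d, n, h}.
Intersection: {e, n} — 2.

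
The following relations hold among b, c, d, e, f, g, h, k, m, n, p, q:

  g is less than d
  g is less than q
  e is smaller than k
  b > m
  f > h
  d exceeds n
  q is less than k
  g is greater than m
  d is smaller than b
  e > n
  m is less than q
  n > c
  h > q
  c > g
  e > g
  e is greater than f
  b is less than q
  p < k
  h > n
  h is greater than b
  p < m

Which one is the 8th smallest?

Piecing the relations together gives one ordering: p < m < g < c < n < d < b < q < h < f < e < k.
The 8th smallest is q.

q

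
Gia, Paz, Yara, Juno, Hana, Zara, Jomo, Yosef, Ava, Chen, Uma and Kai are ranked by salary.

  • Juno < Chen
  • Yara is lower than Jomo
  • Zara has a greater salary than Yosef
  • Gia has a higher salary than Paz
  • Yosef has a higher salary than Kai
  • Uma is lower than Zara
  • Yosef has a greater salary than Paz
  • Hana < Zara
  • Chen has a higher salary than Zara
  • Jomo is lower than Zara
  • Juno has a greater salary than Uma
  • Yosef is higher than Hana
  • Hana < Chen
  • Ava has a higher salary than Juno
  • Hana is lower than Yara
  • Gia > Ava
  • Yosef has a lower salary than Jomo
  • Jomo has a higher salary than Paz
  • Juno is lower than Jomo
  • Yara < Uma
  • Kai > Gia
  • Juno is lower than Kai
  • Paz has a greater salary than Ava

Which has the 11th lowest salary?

Piecing the relations together gives one ordering: Hana < Yara < Uma < Juno < Ava < Paz < Gia < Kai < Yosef < Jomo < Zara < Chen.
The 11th smallest is Zara.

Zara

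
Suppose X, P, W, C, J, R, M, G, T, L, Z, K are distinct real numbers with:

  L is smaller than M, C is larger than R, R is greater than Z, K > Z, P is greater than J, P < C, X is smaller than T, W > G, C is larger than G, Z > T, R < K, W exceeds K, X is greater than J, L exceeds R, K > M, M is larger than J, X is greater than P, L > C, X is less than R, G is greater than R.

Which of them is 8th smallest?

Piecing the relations together gives one ordering: J < P < X < T < Z < R < G < C < L < M < K < W.
The 8th smallest is C.

C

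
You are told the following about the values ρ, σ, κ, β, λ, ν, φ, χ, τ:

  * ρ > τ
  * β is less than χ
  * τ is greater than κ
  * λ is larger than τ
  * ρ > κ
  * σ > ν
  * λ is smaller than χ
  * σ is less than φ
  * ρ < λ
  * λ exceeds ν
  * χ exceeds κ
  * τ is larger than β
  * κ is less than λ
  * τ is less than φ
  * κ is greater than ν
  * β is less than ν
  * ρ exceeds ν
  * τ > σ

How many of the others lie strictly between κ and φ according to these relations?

1

Chaining upward from κ reaches: τ, ρ, λ, χ.
Chaining downward from φ reaches: β, ν, σ, τ.
Strictly between κ and φ are those in both lists: τ — 1 element.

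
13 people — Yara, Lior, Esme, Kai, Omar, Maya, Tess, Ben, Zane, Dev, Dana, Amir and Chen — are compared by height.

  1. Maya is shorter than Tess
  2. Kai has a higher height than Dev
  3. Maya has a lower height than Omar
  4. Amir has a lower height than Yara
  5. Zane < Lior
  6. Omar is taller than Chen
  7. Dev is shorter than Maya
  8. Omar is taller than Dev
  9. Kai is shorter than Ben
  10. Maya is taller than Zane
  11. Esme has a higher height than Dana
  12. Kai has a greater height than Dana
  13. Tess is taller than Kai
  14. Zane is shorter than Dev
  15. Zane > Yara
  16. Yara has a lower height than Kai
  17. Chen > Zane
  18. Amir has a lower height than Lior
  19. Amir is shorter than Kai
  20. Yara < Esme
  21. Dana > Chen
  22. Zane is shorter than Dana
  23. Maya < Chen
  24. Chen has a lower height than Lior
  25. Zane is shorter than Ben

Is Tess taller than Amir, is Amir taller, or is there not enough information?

Tess

Amir < Yara and Yara < Zane give Amir < Zane.
Then Zane < Dev extends the chain to Dev.
With Dev < Maya: Amir < Yara < Zane < Dev < Maya.
With Maya < Chen: Amir < Yara < Zane < Dev < Maya < Chen.
With Chen < Dana: Amir < Yara < Zane < Dev < Maya < Chen < Dana.
Then Dana < Kai extends the chain to Kai.
With Kai < Tess: Amir < Yara < Zane < Dev < Maya < Chen < Dana < Kai < Tess.
So Tess is taller.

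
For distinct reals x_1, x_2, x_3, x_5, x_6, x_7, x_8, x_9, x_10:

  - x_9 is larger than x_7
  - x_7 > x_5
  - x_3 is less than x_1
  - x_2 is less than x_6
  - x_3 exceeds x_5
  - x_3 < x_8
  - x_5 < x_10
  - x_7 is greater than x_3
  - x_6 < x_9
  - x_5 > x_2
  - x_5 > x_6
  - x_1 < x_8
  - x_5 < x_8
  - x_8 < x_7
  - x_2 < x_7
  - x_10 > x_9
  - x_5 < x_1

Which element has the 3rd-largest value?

The consecutive relations fix a unique order: x_2 < x_6 < x_5 < x_3 < x_1 < x_8 < x_7 < x_9 < x_10.
The 3rd largest is x_7.

x_7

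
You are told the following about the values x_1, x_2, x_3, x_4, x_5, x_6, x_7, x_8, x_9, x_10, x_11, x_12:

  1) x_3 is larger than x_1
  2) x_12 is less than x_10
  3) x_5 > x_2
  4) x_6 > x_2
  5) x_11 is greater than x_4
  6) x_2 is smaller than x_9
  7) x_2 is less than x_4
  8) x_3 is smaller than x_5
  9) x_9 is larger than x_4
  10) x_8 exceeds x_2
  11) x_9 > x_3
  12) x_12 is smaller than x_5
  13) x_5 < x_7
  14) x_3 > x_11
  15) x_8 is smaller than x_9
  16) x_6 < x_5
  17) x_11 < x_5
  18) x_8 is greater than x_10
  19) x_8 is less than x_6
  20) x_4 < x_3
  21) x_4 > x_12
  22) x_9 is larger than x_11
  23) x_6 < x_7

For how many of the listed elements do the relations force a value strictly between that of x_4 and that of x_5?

Chaining upward from x_4 reaches: x_11, x_3, x_9, x_7.
Chaining downward from x_5 reaches: x_2, x_12, x_10, x_11, x_8, x_1, x_3, x_6.
Strictly between x_4 and x_5 are those in both lists: x_11, x_3 — 2 elements.

2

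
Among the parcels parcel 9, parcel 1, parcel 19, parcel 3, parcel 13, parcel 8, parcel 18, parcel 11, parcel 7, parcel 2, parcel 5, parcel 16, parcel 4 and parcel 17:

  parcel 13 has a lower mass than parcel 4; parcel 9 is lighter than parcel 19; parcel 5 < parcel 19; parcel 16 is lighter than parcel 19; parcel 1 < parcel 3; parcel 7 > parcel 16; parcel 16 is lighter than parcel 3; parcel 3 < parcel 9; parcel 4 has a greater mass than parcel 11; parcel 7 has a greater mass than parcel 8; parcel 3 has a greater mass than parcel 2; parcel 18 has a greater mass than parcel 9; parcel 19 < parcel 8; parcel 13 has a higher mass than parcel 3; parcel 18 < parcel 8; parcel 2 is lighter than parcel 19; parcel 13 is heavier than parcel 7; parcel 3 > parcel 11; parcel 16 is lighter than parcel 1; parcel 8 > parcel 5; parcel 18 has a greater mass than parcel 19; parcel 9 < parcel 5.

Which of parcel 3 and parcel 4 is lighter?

parcel 3

Following the relations from parcel 3: parcel 3 < parcel 9 < parcel 5 < parcel 19 < parcel 8 < parcel 7 < parcel 13 < parcel 4.
So parcel 3 < parcel 4; parcel 3 is the lighter of the two.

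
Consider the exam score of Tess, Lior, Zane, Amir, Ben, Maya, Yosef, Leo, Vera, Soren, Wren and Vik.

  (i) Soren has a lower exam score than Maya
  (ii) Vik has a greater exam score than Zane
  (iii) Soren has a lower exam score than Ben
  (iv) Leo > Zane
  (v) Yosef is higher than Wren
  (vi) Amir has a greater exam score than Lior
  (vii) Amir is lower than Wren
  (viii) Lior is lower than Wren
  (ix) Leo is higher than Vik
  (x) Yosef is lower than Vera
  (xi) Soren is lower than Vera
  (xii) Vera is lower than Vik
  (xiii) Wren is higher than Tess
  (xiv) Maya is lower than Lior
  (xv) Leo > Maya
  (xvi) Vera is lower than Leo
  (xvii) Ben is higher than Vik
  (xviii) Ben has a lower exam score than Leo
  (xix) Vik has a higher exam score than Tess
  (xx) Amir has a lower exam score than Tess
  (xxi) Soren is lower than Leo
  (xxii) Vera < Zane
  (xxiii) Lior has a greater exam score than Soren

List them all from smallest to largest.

Soren < Maya < Lior < Amir < Tess < Wren < Yosef < Vera < Zane < Vik < Ben < Leo

Each adjacent pair is fixed by a given relation: Soren < Maya; Maya < Lior; Lior < Amir; Amir < Tess; Tess < Wren; Wren < Yosef; Yosef < Vera; Vera < Zane; Zane < Vik; Vik < Ben; Ben < Leo. Chaining them end to end gives the full order.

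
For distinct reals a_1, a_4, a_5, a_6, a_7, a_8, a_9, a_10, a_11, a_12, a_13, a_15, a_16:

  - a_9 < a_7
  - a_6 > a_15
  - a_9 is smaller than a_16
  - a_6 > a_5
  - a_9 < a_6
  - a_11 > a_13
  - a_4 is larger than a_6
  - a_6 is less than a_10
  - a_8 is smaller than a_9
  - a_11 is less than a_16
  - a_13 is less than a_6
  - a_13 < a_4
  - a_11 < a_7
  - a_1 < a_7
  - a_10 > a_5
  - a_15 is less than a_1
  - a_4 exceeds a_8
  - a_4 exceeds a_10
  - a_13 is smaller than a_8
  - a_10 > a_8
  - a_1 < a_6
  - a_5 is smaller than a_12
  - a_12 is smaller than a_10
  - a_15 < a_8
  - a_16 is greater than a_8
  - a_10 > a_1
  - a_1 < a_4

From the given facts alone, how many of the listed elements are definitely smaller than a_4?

Directly below a_4: a_13, a_1, a_8, a_6, a_10.
One step further: a_15, a_5, a_12, a_9 (9 so far).
No other element is forced below a_4 by the given relations, so the count is 9.

9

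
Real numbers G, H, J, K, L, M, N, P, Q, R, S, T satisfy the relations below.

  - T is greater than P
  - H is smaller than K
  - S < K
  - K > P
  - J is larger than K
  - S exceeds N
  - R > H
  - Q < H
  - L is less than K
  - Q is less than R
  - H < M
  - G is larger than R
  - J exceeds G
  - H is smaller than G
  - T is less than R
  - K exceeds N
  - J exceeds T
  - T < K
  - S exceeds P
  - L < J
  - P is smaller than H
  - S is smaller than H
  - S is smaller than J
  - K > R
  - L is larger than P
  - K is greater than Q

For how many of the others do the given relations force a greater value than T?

4

From T the given relations immediately reach R, K, J.
From those, G — 4 in total.
No other element is forced above T by the given relations, so the count is 4.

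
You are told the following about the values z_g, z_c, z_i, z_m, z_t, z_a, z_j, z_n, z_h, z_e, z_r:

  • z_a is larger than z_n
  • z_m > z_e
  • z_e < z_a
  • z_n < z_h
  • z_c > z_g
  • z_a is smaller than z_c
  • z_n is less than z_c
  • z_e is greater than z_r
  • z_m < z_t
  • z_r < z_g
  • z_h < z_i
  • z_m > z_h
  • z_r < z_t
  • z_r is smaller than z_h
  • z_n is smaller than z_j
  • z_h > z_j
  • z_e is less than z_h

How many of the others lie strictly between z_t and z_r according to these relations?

3

The relations place z_r below z_t. An element lies strictly between them when it is forced above z_r and also forced below z_t.
Above z_r: {z_g, z_e, z_h, z_a, z_m, z_i, z_c}. Below z_t: {z_e, z_n, z_j, z_h, z_m}.
Intersection: {z_e, z_h, z_m} — 3.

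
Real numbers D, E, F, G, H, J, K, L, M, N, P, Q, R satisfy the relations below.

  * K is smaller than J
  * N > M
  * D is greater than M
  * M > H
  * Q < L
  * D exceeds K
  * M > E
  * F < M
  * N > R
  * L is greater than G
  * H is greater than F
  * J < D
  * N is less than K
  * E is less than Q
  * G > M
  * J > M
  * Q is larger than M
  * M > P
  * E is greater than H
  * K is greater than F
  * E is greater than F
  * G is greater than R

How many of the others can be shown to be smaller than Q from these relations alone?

5

From Q the given relations immediately reach E, M.
From those, F, H, P — 5 in total.
No other element is forced below Q by the given relations, so the count is 5.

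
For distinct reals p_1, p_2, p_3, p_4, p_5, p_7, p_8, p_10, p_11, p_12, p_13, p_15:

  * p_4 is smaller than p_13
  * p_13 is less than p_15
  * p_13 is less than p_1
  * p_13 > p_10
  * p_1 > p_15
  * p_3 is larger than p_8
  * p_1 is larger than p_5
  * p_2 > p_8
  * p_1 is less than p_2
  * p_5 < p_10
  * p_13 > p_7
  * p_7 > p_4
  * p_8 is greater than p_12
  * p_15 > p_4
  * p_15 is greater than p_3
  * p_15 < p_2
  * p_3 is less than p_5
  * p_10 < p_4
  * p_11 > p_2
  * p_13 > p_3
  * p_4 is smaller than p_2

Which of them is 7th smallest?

The consecutive relations fix a unique order: p_12 < p_8 < p_3 < p_5 < p_10 < p_4 < p_7 < p_13 < p_15 < p_1 < p_2 < p_11.
The 7th smallest is p_7.

p_7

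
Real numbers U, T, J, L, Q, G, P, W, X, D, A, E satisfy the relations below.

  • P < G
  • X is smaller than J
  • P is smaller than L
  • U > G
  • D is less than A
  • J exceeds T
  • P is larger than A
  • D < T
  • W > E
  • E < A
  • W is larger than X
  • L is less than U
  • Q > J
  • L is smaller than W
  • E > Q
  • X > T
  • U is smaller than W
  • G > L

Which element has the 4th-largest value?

Chaining the given pairs: D < T < X < J < Q < E < A < P < L < G < U < W.
Counting 4 from the largest end gives L.

L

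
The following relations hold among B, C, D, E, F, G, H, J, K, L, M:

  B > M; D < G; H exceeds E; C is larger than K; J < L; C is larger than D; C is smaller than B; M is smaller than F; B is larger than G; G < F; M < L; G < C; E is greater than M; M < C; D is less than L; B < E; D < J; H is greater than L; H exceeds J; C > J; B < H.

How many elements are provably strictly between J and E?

2

Chaining upward from J reaches: C, B, L, H.
Chaining downward from E reaches: D, M, G, K, C, B.
Strictly between J and E are those in both lists: C, B — 2 elements.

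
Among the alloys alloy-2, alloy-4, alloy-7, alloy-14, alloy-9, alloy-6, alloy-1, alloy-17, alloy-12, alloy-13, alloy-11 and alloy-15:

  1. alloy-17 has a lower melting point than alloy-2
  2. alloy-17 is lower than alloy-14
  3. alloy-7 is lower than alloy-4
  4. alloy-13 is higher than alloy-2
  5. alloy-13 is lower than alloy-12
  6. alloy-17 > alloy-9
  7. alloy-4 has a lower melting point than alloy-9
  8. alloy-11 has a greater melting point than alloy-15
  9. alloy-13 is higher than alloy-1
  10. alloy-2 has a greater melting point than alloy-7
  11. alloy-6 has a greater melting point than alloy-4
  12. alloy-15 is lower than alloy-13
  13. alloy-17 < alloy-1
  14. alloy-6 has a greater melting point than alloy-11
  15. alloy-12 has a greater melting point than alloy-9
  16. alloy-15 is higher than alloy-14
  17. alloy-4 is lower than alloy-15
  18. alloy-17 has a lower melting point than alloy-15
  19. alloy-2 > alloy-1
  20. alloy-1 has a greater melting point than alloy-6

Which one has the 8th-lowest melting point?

Chaining the given pairs: alloy-7 < alloy-4 < alloy-9 < alloy-17 < alloy-14 < alloy-15 < alloy-11 < alloy-6 < alloy-1 < alloy-2 < alloy-13 < alloy-12.
The 8th smallest is alloy-6.

alloy-6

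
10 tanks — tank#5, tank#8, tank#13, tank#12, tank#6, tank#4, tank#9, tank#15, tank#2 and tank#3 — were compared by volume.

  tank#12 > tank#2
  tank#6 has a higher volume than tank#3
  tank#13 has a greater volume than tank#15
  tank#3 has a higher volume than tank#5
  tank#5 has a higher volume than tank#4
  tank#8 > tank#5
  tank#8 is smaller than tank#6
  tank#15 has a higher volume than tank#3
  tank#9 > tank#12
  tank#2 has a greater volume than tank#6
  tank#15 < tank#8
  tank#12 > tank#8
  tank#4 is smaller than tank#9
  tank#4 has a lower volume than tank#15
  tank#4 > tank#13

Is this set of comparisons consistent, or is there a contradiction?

Chaining the given relations yields tank#13 < tank#4 < tank#5 < tank#3 < tank#15, so tank#13 < tank#15. But one relation states tank#15 < tank#13. These cannot both hold.

inconsistent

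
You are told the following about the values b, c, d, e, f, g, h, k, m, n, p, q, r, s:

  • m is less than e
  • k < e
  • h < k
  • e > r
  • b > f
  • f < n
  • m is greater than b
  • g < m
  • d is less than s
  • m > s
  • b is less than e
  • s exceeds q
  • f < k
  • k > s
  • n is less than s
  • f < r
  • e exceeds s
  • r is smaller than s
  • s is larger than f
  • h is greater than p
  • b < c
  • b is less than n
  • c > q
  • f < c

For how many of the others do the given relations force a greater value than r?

The elements the relations force above r are s, m, k, e — no chain reaches any other.
That is 4.

4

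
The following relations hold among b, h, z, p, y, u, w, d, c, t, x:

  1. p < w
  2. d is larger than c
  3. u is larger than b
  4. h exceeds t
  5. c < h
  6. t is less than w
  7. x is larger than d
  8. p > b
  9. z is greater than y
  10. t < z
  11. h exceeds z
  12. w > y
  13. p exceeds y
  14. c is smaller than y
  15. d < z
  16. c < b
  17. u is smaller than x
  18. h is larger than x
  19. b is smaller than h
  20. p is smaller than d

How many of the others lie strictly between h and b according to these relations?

The relations place b below h. An element lies strictly between them when it is forced above b and also forced below h.
Above b: {p, d, w, u, x, z}. Below h: {c, t, y, p, d, u, x, z}.
Intersection: {p, d, u, x, z} — 5.

5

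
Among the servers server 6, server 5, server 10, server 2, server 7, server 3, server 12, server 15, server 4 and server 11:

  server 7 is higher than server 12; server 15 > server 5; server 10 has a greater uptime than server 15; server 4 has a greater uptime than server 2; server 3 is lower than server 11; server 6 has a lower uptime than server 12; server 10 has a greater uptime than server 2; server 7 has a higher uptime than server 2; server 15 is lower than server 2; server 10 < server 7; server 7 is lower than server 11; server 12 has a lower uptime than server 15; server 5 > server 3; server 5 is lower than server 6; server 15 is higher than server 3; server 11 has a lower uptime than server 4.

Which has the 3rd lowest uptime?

server 6

The consecutive relations fix a unique order: server 3 < server 5 < server 6 < server 12 < server 15 < server 2 < server 10 < server 7 < server 11 < server 4.
Counting 3 from the smallest end gives server 6.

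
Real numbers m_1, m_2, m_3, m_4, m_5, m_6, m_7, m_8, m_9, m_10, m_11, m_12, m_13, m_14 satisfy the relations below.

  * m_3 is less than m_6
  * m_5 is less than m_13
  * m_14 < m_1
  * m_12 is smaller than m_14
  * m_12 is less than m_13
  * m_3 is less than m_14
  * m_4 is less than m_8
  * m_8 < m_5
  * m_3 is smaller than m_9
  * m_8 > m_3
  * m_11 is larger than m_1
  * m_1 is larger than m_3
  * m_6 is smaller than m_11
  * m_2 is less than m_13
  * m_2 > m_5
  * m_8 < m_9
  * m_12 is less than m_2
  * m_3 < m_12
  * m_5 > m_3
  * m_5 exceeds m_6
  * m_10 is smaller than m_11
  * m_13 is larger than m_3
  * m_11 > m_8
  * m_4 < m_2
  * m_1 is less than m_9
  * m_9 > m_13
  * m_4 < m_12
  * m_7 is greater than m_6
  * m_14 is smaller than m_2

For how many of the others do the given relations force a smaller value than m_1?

From m_1 the given relations immediately reach m_3, m_14.
From those, m_12 — 3 in total.
From those, m_4 — 4 in total.
No other element is forced below m_1 by the given relations, so the count is 4.

4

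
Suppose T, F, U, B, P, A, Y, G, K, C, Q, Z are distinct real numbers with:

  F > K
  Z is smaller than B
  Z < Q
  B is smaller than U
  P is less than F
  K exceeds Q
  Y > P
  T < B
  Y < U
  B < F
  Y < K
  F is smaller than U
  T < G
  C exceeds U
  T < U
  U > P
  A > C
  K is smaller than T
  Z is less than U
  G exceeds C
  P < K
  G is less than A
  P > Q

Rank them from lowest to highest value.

Each adjacent pair is fixed by a given relation: Z < Q; Q < P; P < Y; Y < K; K < T; T < B; B < F; F < U; U < C; C < G; G < A. Chaining them end to end gives the full order.

Z < Q < P < Y < K < T < B < F < U < C < G < A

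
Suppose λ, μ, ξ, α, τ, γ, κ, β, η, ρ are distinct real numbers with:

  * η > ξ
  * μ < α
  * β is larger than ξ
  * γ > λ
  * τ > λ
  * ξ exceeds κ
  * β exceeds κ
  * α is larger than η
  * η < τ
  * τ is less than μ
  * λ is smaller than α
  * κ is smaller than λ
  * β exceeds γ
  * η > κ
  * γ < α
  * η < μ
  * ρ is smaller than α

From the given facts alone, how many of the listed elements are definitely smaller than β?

4

Directly below β: κ, ξ, γ.
One step further: λ (4 so far).
No other element is forced below β by the given relations, so the count is 4.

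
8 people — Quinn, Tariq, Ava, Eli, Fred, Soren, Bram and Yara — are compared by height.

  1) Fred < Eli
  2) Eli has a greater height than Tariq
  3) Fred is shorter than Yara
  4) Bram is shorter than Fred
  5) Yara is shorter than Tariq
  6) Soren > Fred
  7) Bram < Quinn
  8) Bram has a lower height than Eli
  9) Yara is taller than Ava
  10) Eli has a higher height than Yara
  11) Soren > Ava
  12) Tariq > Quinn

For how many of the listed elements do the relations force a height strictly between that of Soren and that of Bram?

Chaining upward from Bram reaches: Quinn, Fred, Yara, Tariq, Eli.
Chaining downward from Soren reaches: Ava, Fred.
Strictly between Bram and Soren are those in both lists: Fred — 1 element.

1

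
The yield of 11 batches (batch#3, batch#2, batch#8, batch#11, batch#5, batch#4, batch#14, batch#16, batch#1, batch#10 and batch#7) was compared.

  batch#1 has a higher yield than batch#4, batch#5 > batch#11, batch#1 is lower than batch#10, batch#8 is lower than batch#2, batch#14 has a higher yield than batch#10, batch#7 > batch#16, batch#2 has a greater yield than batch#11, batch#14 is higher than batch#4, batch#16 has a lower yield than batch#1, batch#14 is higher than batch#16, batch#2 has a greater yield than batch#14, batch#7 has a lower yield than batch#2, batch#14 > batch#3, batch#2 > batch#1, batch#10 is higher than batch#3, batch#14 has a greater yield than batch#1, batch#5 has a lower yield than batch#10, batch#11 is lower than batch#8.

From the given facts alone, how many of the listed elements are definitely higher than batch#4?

4

Directly above batch#4: batch#1, batch#14.
One step further: batch#10, batch#2 (4 so far).
Nothing else is reachable above batch#4; 4 in all.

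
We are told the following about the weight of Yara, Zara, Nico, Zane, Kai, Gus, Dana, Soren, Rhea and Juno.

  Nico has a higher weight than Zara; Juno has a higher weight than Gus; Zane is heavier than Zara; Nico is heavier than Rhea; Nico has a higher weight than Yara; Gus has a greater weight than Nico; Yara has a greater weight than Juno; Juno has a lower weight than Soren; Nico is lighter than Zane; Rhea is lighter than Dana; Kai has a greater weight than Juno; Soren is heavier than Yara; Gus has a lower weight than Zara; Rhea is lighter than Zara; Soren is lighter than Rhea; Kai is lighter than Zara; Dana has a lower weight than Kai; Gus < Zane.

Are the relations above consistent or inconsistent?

We have Nico < Gus stated directly, yet also Gus < Juno < Yara < Soren < Rhea < Dana < Kai < Zara < Nico by chaining the others — so Gus < Nico. Contradiction.

inconsistent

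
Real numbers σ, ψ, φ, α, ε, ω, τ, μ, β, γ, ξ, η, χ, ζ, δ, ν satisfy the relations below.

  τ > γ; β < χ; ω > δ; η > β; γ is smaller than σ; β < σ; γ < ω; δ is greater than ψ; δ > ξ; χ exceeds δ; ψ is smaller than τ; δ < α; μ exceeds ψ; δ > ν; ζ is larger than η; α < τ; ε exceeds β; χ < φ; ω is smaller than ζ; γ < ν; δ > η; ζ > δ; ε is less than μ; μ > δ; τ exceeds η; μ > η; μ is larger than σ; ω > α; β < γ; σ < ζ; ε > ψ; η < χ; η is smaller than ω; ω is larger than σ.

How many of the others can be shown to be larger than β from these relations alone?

Directly above β: γ, η, σ, χ, ε.
One step further: ν, δ, τ, ω, ζ, φ, μ (12 so far).
One step further: α (13 so far).
Nothing else is reachable above β; 13 in all.

13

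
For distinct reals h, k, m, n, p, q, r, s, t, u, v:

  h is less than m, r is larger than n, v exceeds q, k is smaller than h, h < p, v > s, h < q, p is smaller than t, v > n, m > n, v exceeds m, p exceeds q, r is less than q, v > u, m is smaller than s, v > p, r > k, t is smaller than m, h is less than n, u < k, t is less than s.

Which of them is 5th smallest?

r

Chaining the given pairs: u < k < h < n < r < q < p < t < m < s < v.
Counting 5 from the smallest end gives r.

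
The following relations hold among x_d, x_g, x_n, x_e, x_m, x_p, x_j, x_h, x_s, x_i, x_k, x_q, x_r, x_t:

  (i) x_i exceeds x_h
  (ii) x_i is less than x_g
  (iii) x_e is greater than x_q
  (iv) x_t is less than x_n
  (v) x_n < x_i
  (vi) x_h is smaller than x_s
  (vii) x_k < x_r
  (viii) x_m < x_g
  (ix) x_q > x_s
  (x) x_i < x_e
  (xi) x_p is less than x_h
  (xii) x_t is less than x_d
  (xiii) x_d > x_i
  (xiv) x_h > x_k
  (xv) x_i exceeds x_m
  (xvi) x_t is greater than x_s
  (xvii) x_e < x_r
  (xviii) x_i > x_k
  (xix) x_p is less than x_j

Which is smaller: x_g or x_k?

The relevant relations are x_k < x_h; x_h < x_s; x_s < x_t; x_t < x_n; x_n < x_i; x_i < x_g.
Chaining these gives x_k < x_h < x_s < x_t < x_n < x_i < x_g.
So x_k < x_g; x_k is the smaller of the two.

x_k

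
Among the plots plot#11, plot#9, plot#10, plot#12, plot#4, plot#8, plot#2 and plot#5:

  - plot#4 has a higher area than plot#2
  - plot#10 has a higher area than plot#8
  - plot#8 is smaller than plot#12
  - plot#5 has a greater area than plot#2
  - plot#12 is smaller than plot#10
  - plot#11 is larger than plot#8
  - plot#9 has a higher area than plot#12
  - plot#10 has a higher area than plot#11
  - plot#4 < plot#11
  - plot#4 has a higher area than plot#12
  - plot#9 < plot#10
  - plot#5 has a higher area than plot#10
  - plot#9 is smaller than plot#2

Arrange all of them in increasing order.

plot#8 < plot#12 < plot#9 < plot#2 < plot#4 < plot#11 < plot#10 < plot#5

Each adjacent pair is fixed by a given relation: plot#8 < plot#12; plot#12 < plot#9; plot#9 < plot#2; plot#2 < plot#4; plot#4 < plot#11; plot#11 < plot#10; plot#10 < plot#5. Chaining them end to end gives the full order.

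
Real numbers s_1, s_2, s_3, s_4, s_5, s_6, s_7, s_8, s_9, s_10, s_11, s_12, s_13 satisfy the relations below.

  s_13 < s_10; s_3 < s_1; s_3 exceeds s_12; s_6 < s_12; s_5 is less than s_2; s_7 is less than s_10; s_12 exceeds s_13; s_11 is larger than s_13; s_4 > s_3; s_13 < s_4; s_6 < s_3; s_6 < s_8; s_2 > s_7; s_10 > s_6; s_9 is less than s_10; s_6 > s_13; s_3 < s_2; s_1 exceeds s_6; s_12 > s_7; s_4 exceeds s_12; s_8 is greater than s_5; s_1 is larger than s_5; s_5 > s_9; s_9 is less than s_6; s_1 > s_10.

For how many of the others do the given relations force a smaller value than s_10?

4

From s_10 the given relations immediately reach s_7, s_9, s_13, s_6.
Nothing else is reachable below s_10; 4 in all.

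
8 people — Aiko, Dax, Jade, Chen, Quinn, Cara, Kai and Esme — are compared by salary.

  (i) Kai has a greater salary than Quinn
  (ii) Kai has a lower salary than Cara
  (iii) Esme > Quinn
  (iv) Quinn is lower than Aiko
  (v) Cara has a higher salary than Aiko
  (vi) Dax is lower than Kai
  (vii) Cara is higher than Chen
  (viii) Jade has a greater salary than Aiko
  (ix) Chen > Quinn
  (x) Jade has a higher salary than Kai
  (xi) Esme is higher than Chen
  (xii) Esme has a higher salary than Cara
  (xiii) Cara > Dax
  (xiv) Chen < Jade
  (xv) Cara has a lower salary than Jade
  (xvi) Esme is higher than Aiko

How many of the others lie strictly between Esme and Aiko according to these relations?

1

The relations place Aiko below Esme. An element lies strictly between them when it is forced above Aiko and also forced below Esme.
Above Aiko: {Cara, Jade}. Below Esme: {Quinn, Dax, Chen, Kai, Cara}.
Intersection: {Cara} — 1.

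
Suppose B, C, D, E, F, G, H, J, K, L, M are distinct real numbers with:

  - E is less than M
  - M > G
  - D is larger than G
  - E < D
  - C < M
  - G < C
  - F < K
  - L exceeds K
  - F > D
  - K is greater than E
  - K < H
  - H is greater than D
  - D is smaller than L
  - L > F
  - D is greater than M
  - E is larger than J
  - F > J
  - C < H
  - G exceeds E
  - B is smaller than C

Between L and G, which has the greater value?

G < C and C < M give G < M.
With M < D: G < C < M < D.
With D < F: G < C < M < D < F.
With F < K: G < C < M < D < F < K.
Then K < L extends the chain to L.
So G < L; L is the larger of the two.

L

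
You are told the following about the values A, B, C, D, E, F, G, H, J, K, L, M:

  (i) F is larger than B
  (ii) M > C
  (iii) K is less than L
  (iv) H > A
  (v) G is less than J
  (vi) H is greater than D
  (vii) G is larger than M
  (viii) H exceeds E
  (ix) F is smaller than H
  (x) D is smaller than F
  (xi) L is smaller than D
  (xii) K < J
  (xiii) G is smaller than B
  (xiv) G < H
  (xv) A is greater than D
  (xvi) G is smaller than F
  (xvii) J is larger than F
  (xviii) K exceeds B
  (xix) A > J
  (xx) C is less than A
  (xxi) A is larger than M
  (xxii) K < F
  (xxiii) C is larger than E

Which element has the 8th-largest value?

B

Piecing the relations together gives one ordering: E < C < M < G < B < K < L < D < F < J < A < H.
The 8th largest is B.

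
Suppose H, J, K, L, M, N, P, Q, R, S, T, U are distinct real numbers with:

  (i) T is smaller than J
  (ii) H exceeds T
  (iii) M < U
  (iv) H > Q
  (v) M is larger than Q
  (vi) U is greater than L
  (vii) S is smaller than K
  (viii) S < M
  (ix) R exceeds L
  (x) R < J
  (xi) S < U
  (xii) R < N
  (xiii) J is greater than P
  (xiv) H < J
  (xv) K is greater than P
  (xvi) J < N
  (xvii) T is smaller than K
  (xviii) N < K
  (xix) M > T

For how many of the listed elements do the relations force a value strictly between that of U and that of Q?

The relations place Q below U. An element lies strictly between them when it is forced above Q and also forced below U.
Above Q: {H, M, J, N, K}. Below U: {T, S, M, L}.
Intersection: {M} — 1.

1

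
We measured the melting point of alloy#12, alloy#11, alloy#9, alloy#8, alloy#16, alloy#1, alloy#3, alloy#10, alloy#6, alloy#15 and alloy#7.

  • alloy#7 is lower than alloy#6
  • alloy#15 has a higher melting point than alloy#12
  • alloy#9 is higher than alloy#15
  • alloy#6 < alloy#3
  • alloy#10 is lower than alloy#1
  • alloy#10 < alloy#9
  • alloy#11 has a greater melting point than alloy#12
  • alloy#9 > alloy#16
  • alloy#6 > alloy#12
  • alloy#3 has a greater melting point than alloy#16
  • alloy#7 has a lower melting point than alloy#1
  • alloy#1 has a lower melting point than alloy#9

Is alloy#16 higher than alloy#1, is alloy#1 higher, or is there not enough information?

undetermined

Following every chain through alloy#16: above alloy#16 we get alloy#3, alloy#9.
alloy#1 is not reached, and no chain runs the other way from alloy#1 to alloy#16.
So the given relations leave the order of alloy#16 and alloy#1 undetermined.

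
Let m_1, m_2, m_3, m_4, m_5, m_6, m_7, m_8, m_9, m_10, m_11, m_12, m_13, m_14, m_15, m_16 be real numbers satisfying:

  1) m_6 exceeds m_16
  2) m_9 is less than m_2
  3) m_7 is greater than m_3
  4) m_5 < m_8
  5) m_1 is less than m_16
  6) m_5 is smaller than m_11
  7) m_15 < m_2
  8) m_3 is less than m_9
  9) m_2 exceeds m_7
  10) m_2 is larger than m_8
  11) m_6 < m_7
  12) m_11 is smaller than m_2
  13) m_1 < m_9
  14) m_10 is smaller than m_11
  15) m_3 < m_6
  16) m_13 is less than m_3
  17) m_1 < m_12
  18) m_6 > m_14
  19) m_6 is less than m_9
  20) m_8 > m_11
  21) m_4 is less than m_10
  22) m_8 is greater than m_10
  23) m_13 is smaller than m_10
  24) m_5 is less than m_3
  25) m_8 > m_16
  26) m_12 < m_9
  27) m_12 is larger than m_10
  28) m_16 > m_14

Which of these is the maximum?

m_13 is not greatest since m_13 < m_10; m_4 is not greatest since m_4 < m_10; m_14 is not greatest since m_14 < m_6; m_1 is not greatest since m_1 < m_12; m_5 is not greatest since m_5 < m_3; m_10 is not greatest since m_10 < m_12; m_3 is not greatest since m_3 < m_7; m_12 is not greatest since m_12 < m_9; m_11 is not greatest since m_11 < m_2; m_16 is not greatest since m_16 < m_8; m_6 is not greatest since m_6 < m_7; m_15 is not greatest since m_15 < m_2; m_7 is not greatest since m_7 < m_2; m_9 is not greatest since m_9 < m_2; m_8 is not greatest since m_8 < m_2.
Only m_2 has nothing above it, so m_2 is the maximum.

m_2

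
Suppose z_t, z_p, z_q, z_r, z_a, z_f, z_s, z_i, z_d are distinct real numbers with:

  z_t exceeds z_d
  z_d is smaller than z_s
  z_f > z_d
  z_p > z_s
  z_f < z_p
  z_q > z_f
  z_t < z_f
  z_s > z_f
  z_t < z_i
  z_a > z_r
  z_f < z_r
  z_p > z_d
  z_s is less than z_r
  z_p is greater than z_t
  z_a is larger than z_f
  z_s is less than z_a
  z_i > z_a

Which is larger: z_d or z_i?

The relevant relations are z_d < z_t; z_t < z_f; z_f < z_s; z_s < z_r; z_r < z_a; z_a < z_i.
Together: z_d < z_t < z_f < z_s < z_r < z_a < z_i.
So z_d < z_i; z_i is the larger of the two.

z_i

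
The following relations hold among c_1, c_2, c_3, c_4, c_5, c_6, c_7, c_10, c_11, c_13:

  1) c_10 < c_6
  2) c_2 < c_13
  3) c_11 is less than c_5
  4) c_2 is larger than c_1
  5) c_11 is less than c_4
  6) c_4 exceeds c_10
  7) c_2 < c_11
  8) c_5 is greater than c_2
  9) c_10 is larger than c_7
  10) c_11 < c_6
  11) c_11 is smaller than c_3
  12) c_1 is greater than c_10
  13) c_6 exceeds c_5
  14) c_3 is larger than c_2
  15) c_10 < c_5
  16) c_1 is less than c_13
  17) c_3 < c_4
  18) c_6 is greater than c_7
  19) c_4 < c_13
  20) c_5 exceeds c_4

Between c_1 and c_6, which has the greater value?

c_6

c_1 < c_2 and c_2 < c_11 give c_1 < c_11.
Then c_11 < c_3 extends the chain to c_3.
Then c_3 < c_4 extends the chain to c_4.
With c_4 < c_5: c_1 < c_2 < c_11 < c_3 < c_4 < c_5.
With c_5 < c_6: c_1 < c_2 < c_11 < c_3 < c_4 < c_5 < c_6.
So c_1 < c_6; c_6 is the larger of the two.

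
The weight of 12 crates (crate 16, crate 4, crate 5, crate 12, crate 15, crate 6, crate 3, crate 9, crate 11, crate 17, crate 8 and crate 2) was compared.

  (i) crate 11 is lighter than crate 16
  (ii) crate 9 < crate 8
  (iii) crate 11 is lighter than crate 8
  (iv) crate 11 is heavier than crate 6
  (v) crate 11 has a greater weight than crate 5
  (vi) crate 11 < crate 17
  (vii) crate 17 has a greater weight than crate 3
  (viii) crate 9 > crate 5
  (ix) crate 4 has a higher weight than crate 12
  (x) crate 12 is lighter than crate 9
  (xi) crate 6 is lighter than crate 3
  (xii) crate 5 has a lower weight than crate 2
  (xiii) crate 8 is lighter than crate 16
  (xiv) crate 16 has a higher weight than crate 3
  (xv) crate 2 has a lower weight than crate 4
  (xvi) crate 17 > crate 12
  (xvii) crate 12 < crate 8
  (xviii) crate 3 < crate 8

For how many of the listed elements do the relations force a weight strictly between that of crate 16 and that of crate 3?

1

The relations place crate 3 below crate 16. An element lies strictly between them when it is forced above crate 3 and also forced below crate 16.
Above crate 3: {crate 17, crate 8}. Below crate 16: {crate 6, crate 5, crate 12, crate 11, crate 9, crate 8}.
Intersection: {crate 8} — 1.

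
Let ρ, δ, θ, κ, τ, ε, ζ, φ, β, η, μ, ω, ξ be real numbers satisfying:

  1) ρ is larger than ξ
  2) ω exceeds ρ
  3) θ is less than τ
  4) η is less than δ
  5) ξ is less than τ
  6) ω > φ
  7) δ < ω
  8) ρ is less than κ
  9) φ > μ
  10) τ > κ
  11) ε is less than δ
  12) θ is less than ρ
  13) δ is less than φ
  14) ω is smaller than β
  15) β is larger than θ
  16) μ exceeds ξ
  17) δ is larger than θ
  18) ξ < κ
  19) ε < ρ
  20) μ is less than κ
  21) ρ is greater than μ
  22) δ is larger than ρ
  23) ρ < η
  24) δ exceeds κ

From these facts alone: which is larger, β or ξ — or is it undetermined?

β

Following the relations from ξ: ξ < μ < ρ < κ < δ < φ < ω < β.
So β is larger.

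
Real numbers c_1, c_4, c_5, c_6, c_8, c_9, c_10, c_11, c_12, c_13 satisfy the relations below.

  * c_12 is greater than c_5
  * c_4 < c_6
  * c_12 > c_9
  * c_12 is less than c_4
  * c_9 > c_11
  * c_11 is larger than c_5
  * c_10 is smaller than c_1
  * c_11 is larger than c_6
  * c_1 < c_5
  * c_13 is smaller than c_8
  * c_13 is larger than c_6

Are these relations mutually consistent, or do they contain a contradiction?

We have c_6 < c_11 stated directly, yet also c_11 < c_9 < c_12 < c_4 < c_6 by chaining the others — so c_11 < c_6. Contradiction.

inconsistent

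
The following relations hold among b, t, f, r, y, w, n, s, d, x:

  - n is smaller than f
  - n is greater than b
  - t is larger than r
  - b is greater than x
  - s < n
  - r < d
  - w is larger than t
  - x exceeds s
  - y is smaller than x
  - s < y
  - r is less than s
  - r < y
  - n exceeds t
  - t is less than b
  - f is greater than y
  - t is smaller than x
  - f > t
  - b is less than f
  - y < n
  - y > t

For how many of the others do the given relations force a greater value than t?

6

The elements the relations force above t are y, x, b, w, n, f — no chain reaches any other.
That is 6.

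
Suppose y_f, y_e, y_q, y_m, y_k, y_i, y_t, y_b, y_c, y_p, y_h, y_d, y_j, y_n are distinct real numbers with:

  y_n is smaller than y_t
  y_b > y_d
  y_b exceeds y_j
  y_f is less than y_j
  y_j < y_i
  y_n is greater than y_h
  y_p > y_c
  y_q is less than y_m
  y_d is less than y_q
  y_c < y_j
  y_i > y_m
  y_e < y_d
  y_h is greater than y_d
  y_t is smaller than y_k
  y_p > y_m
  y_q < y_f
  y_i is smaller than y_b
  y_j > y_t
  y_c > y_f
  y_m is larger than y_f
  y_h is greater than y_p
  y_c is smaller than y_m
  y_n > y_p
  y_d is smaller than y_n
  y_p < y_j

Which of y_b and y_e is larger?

y_e < y_d and y_d < y_q give y_e < y_q.
With y_q < y_f: y_e < y_d < y_q < y_f.
With y_f < y_c: y_e < y_d < y_q < y_f < y_c.
Then y_c < y_m extends the chain to y_m.
With y_m < y_p: y_e < y_d < y_q < y_f < y_c < y_m < y_p.
With y_p < y_h: y_e < y_d < y_q < y_f < y_c < y_m < y_p < y_h.
Then y_h < y_n extends the chain to y_n.
Then y_n < y_t extends the chain to y_t.
With y_t < y_j: y_e < y_d < y_q < y_f < y_c < y_m < y_p < y_h < y_n < y_t < y_j.
Then y_j < y_i extends the chain to y_i.
Then y_i < y_b extends the chain to y_b.
So y_e < y_b; y_b is the larger of the two.

y_b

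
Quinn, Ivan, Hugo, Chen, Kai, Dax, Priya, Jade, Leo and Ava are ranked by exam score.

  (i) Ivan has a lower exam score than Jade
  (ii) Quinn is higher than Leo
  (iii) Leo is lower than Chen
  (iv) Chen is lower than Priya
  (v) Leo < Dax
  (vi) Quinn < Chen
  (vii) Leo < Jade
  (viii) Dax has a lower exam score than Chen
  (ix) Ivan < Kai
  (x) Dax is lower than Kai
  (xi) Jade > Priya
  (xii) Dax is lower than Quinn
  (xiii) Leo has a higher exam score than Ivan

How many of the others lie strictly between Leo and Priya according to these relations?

The relations place Leo below Priya. An element lies strictly between them when it is forced above Leo and also forced below Priya.
Above Leo: {Dax, Quinn, Chen, Jade, Kai}. Below Priya: {Ivan, Dax, Quinn, Chen}.
Intersection: {Dax, Quinn, Chen} — 3.

3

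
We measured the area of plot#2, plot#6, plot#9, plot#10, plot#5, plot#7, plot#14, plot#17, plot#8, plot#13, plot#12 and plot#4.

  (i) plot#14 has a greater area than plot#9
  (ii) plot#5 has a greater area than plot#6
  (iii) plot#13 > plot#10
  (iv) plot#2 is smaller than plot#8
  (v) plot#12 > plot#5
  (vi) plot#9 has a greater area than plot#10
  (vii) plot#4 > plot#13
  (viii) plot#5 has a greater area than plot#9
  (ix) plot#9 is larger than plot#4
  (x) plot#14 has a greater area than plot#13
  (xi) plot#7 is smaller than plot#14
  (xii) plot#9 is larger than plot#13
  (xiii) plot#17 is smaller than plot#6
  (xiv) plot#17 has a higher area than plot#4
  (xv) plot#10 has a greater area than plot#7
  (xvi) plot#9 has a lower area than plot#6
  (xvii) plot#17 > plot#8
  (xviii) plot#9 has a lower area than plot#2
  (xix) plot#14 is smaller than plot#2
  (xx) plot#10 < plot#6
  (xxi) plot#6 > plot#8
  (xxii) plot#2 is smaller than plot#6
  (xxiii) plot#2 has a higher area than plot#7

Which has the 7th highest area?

The consecutive relations fix a unique order: plot#7 < plot#10 < plot#13 < plot#4 < plot#9 < plot#14 < plot#2 < plot#8 < plot#17 < plot#6 < plot#5 < plot#12.
Counting 7 from the largest end gives plot#14.

plot#14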